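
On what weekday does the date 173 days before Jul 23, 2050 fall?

Monday

First find the weekday of Jul 23, 2050. Doomsday rule: the anchor day for the 2000s is Tuesday. For year 50: 50÷12 = 4 r 2, and 2÷4 = 0, so 4+2+0 = 6.
Tuesday + 6 ≡ Monday — that's 2050's doomsday.
In July the doomsday date is Jul 11.
Jul 23 is 12 days after Jul 11; 12 mod 7 = 5, so Monday + 5 = Saturday.
173 mod 7 = 5, so 173 days before a Saturday is Saturday − 5 = Monday.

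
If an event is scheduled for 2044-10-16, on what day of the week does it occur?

Sunday

Doomsday rule: the anchor day for the 2000s is Tuesday. For year 44: 44÷12 = 3 r 8, and 8÷4 = 2, so 3+8+2 = 13.
Tuesday + 13 ≡ Monday — that's 2044's doomsday.
In October the doomsday date is Oct 10.
Oct 16 is 6 days after Oct 10; 6 mod 7 = 6, so Monday + 6 = Sunday.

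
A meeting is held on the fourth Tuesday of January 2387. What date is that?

January 1, 2387 is a Thursday.
The first Tuesday is therefore January 6 (5 days later).
The fourth Tuesday is 6 + 3×7 = January 27.

January 27, 2387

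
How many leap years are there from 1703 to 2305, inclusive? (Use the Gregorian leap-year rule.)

146

Multiples of 4 in [1703,2305]: 151.
Of those, multiples of 100: 6 (not leap unless ÷400).
Multiples of 400: 1.
Leap years = 151 − 6 + 1 = 146.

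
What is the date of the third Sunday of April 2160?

April 1, 2160 is a Tuesday.
The first Sunday is therefore April 6 (5 days later).
The third Sunday is 6 + 2×7 = April 20.

April 20, 2160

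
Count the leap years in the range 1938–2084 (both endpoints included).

37

Multiples of 4 in [1938,2084]: 37.
Of those, multiples of 100: 1 (not leap unless ÷400).
Multiples of 400: 1.
Leap years = 37 − 1 + 1 = 37.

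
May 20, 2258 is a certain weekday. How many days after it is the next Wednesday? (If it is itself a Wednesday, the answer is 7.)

6

May 20, 2258 is a Thursday.
From Thursday to the next Wednesday is 6 days.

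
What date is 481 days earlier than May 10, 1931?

January 14, 1930

−365 (one year) → May 10, 1930 (116 left).
−10 → Apr 30, 1930 (end of Apr, 30 days; 106 left).
−30 → Mar 31, 1930 (end of Mar, 31 days; 76 left).
−31 → Feb 28, 1930 (end of Feb, 28 days; 45 left).
−28 → Jan 31, 1930 (end of Jan, 31 days; 17 left).
−17 → Jan 14, 1930.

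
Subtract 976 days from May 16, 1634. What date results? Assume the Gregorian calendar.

September 13, 1631

−365 (one year) → May 16, 1633 (611 left).
−365 (one year) → May 16, 1632 (246 left).
−16 → Apr 30, 1632 (end of Apr, 30 days; 230 left).
−30 → Mar 31, 1632 (end of Mar, 31 days; 200 left).
−31 → Feb 29, 1632 (end of Feb, 29 days; 169 left).
−29 → Jan 31, 1632 (end of Jan, 31 days; 140 left).
−31 → Dec 31, 1631 (end of Dec, 31 days; 109 left).
−31 → Nov 30, 1631 (end of Nov, 30 days; 78 left).
−30 → Oct 31, 1631 (end of Oct, 31 days; 48 left).
−31 → Sep 30, 1631 (end of Sep, 30 days; 17 left).
−17 → Sep 13, 1631.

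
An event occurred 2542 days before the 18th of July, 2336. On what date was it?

August 2, 2329

−366 (one year; includes Feb 29, 2336) → Jul 18, 2335 (2176 left).
−365 (one year) → Jul 18, 2334 (1811 left).
−365 (one year) → Jul 18, 2333 (1446 left).
−365 (one year) → Jul 18, 2332 (1081 left).
−366 (one year; includes Feb 29, 2332) → Jul 18, 2331 (715 left).
−365 (one year) → Jul 18, 2330 (350 left).
−18 → Jun 30, 2330 (end of Jun, 30 days; 332 left).
−30 → May 31, 2330 (end of May, 31 days; 302 left).
−31 → Apr 30, 2330 (end of Apr, 30 days; 271 left).
−30 → Mar 31, 2330 (end of Mar, 31 days; 241 left).
−31 → Feb 28, 2330 (end of Feb, 28 days; 210 left).
−28 → Jan 31, 2330 (end of Jan, 31 days; 182 left).
−31 → Dec 31, 2329 (end of Dec, 31 days; 151 left).
−31 → Nov 30, 2329 (end of Nov, 30 days; 120 left).
−30 → Oct 31, 2329 (end of Oct, 31 days; 90 left).
−31 → Sep 30, 2329 (end of Sep, 30 days; 59 left).
−30 → Aug 31, 2329 (end of Aug, 31 days; 29 left).
−29 → Aug 2, 2329.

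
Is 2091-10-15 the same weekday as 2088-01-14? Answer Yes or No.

No

From Jan 14, 2088 to Oct 15, 2091 is 1370 days.
1370 mod 7 = 5, so they are different weekdays.
(Jan 14, 2088 is a Wednesday; Oct 15, 2091 is a Monday.)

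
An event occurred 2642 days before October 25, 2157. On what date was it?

−365 (one year) → Oct 25, 2156 (2277 left).
−366 (one year; includes Feb 29, 2156) → Oct 25, 2155 (1911 left).
−365 (one year) → Oct 25, 2154 (1546 left).
−365 (one year) → Oct 25, 2153 (1181 left).
−365 (one year) → Oct 25, 2152 (816 left).
−366 (one year; includes Feb 29, 2152) → Oct 25, 2151 (450 left).
−365 (one year) → Oct 25, 2150 (85 left).
−25 → Sep 30, 2150 (end of Sep, 30 days; 60 left).
−30 → Aug 31, 2150 (end of Aug, 31 days; 30 left).
−30 → Aug 1, 2150.

August 1, 2150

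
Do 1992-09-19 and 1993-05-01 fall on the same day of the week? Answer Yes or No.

From Sep 19, 1992 to May 1, 1993 is 224 days.
224 mod 7 = 0, so they are the same weekday.
(Sep 19, 1992 is a Saturday; May 1, 1993 is a Saturday.)

Yes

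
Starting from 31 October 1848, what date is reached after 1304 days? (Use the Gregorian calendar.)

+365 (one year) → Oct 31, 1849 (939 left).
+365 (one year) → Oct 31, 1850 (574 left).
+365 (one year) → Oct 31, 1851 (209 left).
Oct has 31 days: +1 → Nov 1, 1851 (208 left).
Nov has 30 days: +30 → Dec 1, 1851 (178 left).
Dec has 31 days: +31 → Jan 1, 1852 (147 left).
Jan has 31 days: +31 → Feb 1, 1852 (116 left).
Feb has 29 days: +29 → Mar 1, 1852 (87 left).
Mar has 31 days: +31 → Apr 1, 1852 (56 left).
Apr has 30 days: +30 → May 1, 1852 (26 left).
+26 → May 27, 1852.

May 27, 1852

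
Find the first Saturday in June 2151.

June 1, 2151 is a Tuesday.
The first Saturday is therefore June 5 (4 days later).

June 5, 2151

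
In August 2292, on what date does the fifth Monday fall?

August 1, 2292 is a Monday.
The first Monday is therefore August 1 (same day).
The fifth Monday is 1 + 4×7 = August 29.

August 29, 2292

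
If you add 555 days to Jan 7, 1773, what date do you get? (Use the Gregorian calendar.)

+365 (one year) → Jan 7, 1774 (190 left).
Jan has 31 days: +25 → Feb 1, 1774 (165 left).
Feb has 28 days: +28 → Mar 1, 1774 (137 left).
Mar has 31 days: +31 → Apr 1, 1774 (106 left).
Apr has 30 days: +30 → May 1, 1774 (76 left).
May has 31 days: +31 → Jun 1, 1774 (45 left).
Jun has 30 days: +30 → Jul 1, 1774 (15 left).
+15 → Jul 16, 1774.

July 16, 1774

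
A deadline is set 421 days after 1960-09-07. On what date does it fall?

+365 (one year) → Sep 7, 1961 (56 left).
Sep has 30 days: +24 → Oct 1, 1961 (32 left).
Oct has 31 days: +31 → Nov 1, 1961 (1 left).
+1 → Nov 2, 1961.

November 2, 1961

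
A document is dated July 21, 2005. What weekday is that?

Thursday

Doomsday rule: the anchor day for the 2000s is Tuesday. For year 05: 5÷12 = 0 r 5, and 5÷4 = 1, so 0+5+1 = 6.
Tuesday + 6 ≡ Monday — that's 2005's doomsday.
In July the doomsday date is Jul 11.
Jul 21 is 10 days after Jul 11; 10 mod 7 = 3, so Monday + 3 = Thursday.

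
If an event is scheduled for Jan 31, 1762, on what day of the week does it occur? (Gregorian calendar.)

Sunday

Doomsday rule: the anchor day for the 1700s is Sunday. For year 62: 62÷12 = 5 r 2, and 2÷4 = 0, so 5+2+0 = 7.
Sunday + 7 ≡ Sunday — that's 1762's doomsday.
In January the doomsday date is Jan 3 (1762 is not a leap year).
Jan 31 is 28 days after Jan 3; 28 mod 7 = 0, so Sunday + 0 = Sunday.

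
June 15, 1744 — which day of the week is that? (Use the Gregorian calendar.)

Monday

Doomsday rule: the anchor day for the 1700s is Sunday. For year 44: 44÷12 = 3 r 8, and 8÷4 = 2, so 3+8+2 = 13.
Sunday + 13 ≡ Saturday — that's 1744's doomsday.
In June the doomsday date is Jun 6.
Jun 15 is 9 days after Jun 6; 9 mod 7 = 2, so Saturday + 2 = Monday.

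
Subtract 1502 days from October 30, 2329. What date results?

September 19, 2325

−365 (one year) → Oct 30, 2328 (1137 left).
−366 (one year; includes Feb 29, 2328) → Oct 30, 2327 (771 left).
−365 (one year) → Oct 30, 2326 (406 left).
−365 (one year) → Oct 30, 2325 (41 left).
−30 → Sep 30, 2325 (end of Sep, 30 days; 11 left).
−11 → Sep 19, 2325.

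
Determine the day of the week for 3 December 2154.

Doomsday rule: the anchor day for the 2100s is Sunday. For year 54: 54÷12 = 4 r 6, and 6÷4 = 1, so 4+6+1 = 11.
Sunday + 11 ≡ Thursday — that's 2154's doomsday.
In December the doomsday date is Dec 12.
Dec 3 is 9 days before Dec 12; 9 mod 7 = 2, so Thursday − 2 = Tuesday.

Tuesday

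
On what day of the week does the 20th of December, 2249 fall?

Thursday

January 1, 2249 is a Monday.
Jan 1, 2249 → Feb 1, 2249: 31 days (January has 31).
Feb 1, 2249 → Mar 1, 2249: 28 days (February has 28).
Mar 1, 2249 → Apr 1, 2249: 31 days (March has 31).
Apr 1, 2249 → May 1, 2249: 30 days (April has 30).
May 1, 2249 → Jun 1, 2249: 31 days (May has 31).
Jun 1, 2249 → Jul 1, 2249: 30 days (June has 30).
Jul 1, 2249 → Aug 1, 2249: 31 days (July has 31).
Aug 1, 2249 → Sep 1, 2249: 31 days (August has 31).
Sep 1, 2249 → Oct 1, 2249: 30 days (September has 30).
Oct 1, 2249 → Nov 1, 2249: 31 days (October has 31).
Nov 1, 2249 → Dec 1, 2249: 30 days (November has 30).
Dec 1, 2249 → Dec 20, 2249: 19 days.
Total: 353 days.
353 mod 7 = 3, so Monday + 3 = Thursday.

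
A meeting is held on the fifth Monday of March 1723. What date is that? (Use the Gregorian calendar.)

March 29, 1723

March 1, 1723 is a Monday.
The first Monday is therefore March 1 (same day).
The fifth Monday is 1 + 4×7 = March 29.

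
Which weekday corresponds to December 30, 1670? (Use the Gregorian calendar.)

Doomsday rule: the anchor day for the 1600s is Tuesday. For year 70: 70÷12 = 5 r 10, and 10÷4 = 2, so 5+10+2 = 17.
Tuesday + 17 ≡ Friday — that's 1670's doomsday.
In December the doomsday date is Dec 12.
Dec 30 is 18 days after Dec 12; 18 mod 7 = 4, so Friday + 4 = Tuesday.

Tuesday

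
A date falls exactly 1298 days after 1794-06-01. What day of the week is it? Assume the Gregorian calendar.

Jun 1, 1794 is a Sunday.
1298 mod 7 = 3, so 1298 days after a Sunday is Sunday + 3 = Wednesday.

Wednesday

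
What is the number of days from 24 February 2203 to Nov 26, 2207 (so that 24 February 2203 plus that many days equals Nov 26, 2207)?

Feb 24, 2203 → Feb 24, 2204: 365 days.
Feb 24, 2204 → Feb 24, 2205: 366 days (Feb 29, 2204 is in that span).
Feb 24, 2205 → Feb 24, 2206: 365 days.
Feb 24, 2206 → Feb 24, 2207: 365 days.
Feb 24, 2207 → Mar 24, 2207: 28 days (February has 28).
Mar 24, 2207 → Apr 24, 2207: 31 days (March has 31).
Apr 24, 2207 → May 24, 2207: 30 days (April has 30).
May 24, 2207 → Jun 24, 2207: 31 days (May has 31).
Jun 24, 2207 → Jul 24, 2207: 30 days (June has 30).
Jul 24, 2207 → Aug 24, 2207: 31 days (July has 31).
Aug 24, 2207 → Sep 24, 2207: 31 days (August has 31).
Sep 24, 2207 → Oct 24, 2207: 30 days (September has 30).
Oct 24, 2207 → Nov 24, 2207: 31 days (October has 31).
Nov 24, 2207 → Nov 26, 2207: 2 days.
Total: 1736 days.

1736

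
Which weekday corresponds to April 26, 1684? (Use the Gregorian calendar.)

Wednesday

Doomsday rule: the anchor day for the 1600s is Tuesday. For year 84: 84÷12 = 7 r 0, and 0÷4 = 0, so 7+0+0 = 7.
Tuesday + 7 ≡ Tuesday — that's 1684's doomsday.
In April the doomsday date is Apr 4.
Apr 26 is 22 days after Apr 4; 22 mod 7 = 1, so Tuesday + 1 = Wednesday.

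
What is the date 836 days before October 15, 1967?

July 1, 1965

−365 (one year) → Oct 15, 1966 (471 left).
−365 (one year) → Oct 15, 1965 (106 left).
−15 → Sep 30, 1965 (end of Sep, 30 days; 91 left).
−30 → Aug 31, 1965 (end of Aug, 31 days; 61 left).
−31 → Jul 31, 1965 (end of Jul, 31 days; 30 left).
−30 → Jul 1, 1965.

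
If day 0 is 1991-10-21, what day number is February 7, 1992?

Oct 21, 1991 → Nov 21, 1991: 31 days (October has 31).
Nov 21, 1991 → Dec 21, 1991: 30 days (November has 30).
Dec 21, 1991 → Jan 21, 1992: 31 days (December has 31).
Jan 21, 1992 → Feb 7, 1992: 17 days.
Total: 109 days.

109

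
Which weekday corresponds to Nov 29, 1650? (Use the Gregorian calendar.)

Doomsday rule: the anchor day for the 1600s is Tuesday. For year 50: 50÷12 = 4 r 2, and 2÷4 = 0, so 4+2+0 = 6.
Tuesday + 6 ≡ Monday — that's 1650's doomsday.
In November the doomsday date is Nov 7.
Nov 29 is 22 days after Nov 7; 22 mod 7 = 1, so Monday + 1 = Tuesday.

Tuesday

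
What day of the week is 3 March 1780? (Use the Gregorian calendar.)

Friday

Doomsday rule: the anchor day for the 1700s is Sunday. For year 80: 80÷12 = 6 r 8, and 8÷4 = 2, so 6+8+2 = 16.
Sunday + 16 ≡ Tuesday — that's 1780's doomsday.
In March the doomsday date is Mar 14.
Mar 3 is 11 days before Mar 14; 11 mod 7 = 4, so Tuesday − 4 = Friday.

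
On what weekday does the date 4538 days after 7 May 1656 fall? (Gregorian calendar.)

Tuesday

May 7, 1656 is a Sunday.
4538 mod 7 = 2, so 4538 days after a Sunday is Sunday + 2 = Tuesday.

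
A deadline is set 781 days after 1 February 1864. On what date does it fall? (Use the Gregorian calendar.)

March 23, 1866

+366 (one year; includes Feb 29, 1864) → Feb 1, 1865 (415 left).
+365 (one year) → Feb 1, 1866 (50 left).
Feb has 28 days: +28 → Mar 1, 1866 (22 left).
+22 → Mar 23, 1866.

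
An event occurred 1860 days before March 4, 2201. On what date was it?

−365 (one year) → Mar 4, 2200 (1495 left).
−365 (one year) → Mar 4, 2199 (1130 left).
−365 (one year) → Mar 4, 2198 (765 left).
−365 (one year) → Mar 4, 2197 (400 left).
−4 → Feb 28, 2197 (end of Feb, 28 days; 396 left).
−28 → Jan 31, 2197 (end of Jan, 31 days; 368 left).
−31 → Dec 31, 2196 (end of Dec, 31 days; 337 left).
−31 → Nov 30, 2196 (end of Nov, 30 days; 306 left).
−30 → Oct 31, 2196 (end of Oct, 31 days; 276 left).
−31 → Sep 30, 2196 (end of Sep, 30 days; 245 left).
−30 → Aug 31, 2196 (end of Aug, 31 days; 215 left).
−31 → Jul 31, 2196 (end of Jul, 31 days; 184 left).
−31 → Jun 30, 2196 (end of Jun, 30 days; 153 left).
−30 → May 31, 2196 (end of May, 31 days; 123 left).
−31 → Apr 30, 2196 (end of Apr, 30 days; 92 left).
−30 → Mar 31, 2196 (end of Mar, 31 days; 62 left).
−31 → Feb 29, 2196 (end of Feb, 29 days; 31 left).
−29 → Jan 31, 2196 (end of Jan, 31 days; 2 left).
−2 → Jan 29, 2196.

January 29, 2196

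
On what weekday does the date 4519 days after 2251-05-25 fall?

Thursday

First find the weekday of May 25, 2251. Doomsday rule: the anchor day for the 2200s is Friday. For year 51: 51÷12 = 4 r 3, and 3÷4 = 0, so 4+3+0 = 7.
Friday + 7 ≡ Friday — that's 2251's doomsday.
In May the doomsday date is May 9.
May 25 is 16 days after May 9; 16 mod 7 = 2, so Friday + 2 = Sunday.
4519 mod 7 = 4, so 4519 days after a Sunday is Sunday + 4 = Thursday.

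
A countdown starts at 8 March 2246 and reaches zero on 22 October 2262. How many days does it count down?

Mar 8, 2246 → Mar 8, 2247: 365 days.
Mar 8, 2247 → Mar 8, 2248: 366 days (Feb 29, 2248 is in that span).
Mar 8, 2248 → Mar 8, 2249: 365 days.
Mar 8, 2249 → Mar 8, 2250: 365 days.
Mar 8, 2250 → Mar 8, 2251: 365 days.
Mar 8, 2251 → Mar 8, 2252: 366 days (Feb 29, 2252 is in that span).
Mar 8, 2252 → Mar 8, 2253: 365 days.
Mar 8, 2253 → Mar 8, 2254: 365 days.
Mar 8, 2254 → Mar 8, 2255: 365 days.
Mar 8, 2255 → Mar 8, 2256: 366 days (Feb 29, 2256 is in that span).
Mar 8, 2256 → Mar 8, 2257: 365 days.
Mar 8, 2257 → Mar 8, 2258: 365 days.
Mar 8, 2258 → Mar 8, 2259: 365 days.
Mar 8, 2259 → Mar 8, 2260: 366 days (Feb 29, 2260 is in that span).
Mar 8, 2260 → Mar 8, 2261: 365 days.
Mar 8, 2261 → Mar 8, 2262: 365 days.
Mar 8, 2262 → Apr 8, 2262: 31 days (March has 31).
Apr 8, 2262 → May 8, 2262: 30 days (April has 30).
May 8, 2262 → Jun 8, 2262: 31 days (May has 31).
Jun 8, 2262 → Jul 8, 2262: 30 days (June has 30).
Jul 8, 2262 → Aug 8, 2262: 31 days (July has 31).
Aug 8, 2262 → Sep 8, 2262: 31 days (August has 31).
Sep 8, 2262 → Oct 8, 2262: 30 days (September has 30).
Oct 8, 2262 → Oct 22, 2262: 14 days.
Total: 6072 days.

6072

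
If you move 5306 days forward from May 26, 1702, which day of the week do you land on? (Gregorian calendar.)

Friday

First find the weekday of May 26, 1702. Doomsday rule: the anchor day for the 1700s is Sunday. For year 02: 2÷12 = 0 r 2, and 2÷4 = 0, so 0+2+0 = 2.
Sunday + 2 ≡ Tuesday — that's 1702's doomsday.
In May the doomsday date is May 9.
May 26 is 17 days after May 9; 17 mod 7 = 3, so Tuesday + 3 = Friday.
5306 mod 7 = 0, so 5306 days after a Friday is Friday + 0 = Friday.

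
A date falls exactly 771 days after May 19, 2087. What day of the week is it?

First find the weekday of May 19, 2087. Doomsday rule: the anchor day for the 2000s is Tuesday. For year 87: 87÷12 = 7 r 3, and 3÷4 = 0, so 7+3+0 = 10.
Tuesday + 10 ≡ Friday — that's 2087's doomsday.
In May the doomsday date is May 9.
May 19 is 10 days after May 9; 10 mod 7 = 3, so Friday + 3 = Monday.
771 mod 7 = 1, so 771 days after a Monday is Monday + 1 = Tuesday.

Tuesday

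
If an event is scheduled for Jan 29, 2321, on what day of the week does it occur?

Doomsday rule: the anchor day for the 2300s is Wednesday. For year 21: 21÷12 = 1 r 9, and 9÷4 = 2, so 1+9+2 = 12.
Wednesday + 12 ≡ Monday — that's 2321's doomsday.
In January the doomsday date is Jan 3 (2321 is not a leap year).
Jan 29 is 26 days after Jan 3; 26 mod 7 = 5, so Monday + 5 = Saturday.

Saturday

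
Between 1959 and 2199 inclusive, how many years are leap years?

59

Multiples of 4 in [1959,2199]: 60.
Of those, multiples of 100: 2 (not leap unless ÷400).
Multiples of 400: 1.
Leap years = 60 − 2 + 1 = 59.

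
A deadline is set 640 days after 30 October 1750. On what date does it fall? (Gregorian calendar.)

+365 (one year) → Oct 30, 1751 (275 left).
Oct has 31 days: +2 → Nov 1, 1751 (273 left).
Nov has 30 days: +30 → Dec 1, 1751 (243 left).
Dec has 31 days: +31 → Jan 1, 1752 (212 left).
Jan has 31 days: +31 → Feb 1, 1752 (181 left).
Feb has 29 days: +29 → Mar 1, 1752 (152 left).
Mar has 31 days: +31 → Apr 1, 1752 (121 left).
Apr has 30 days: +30 → May 1, 1752 (91 left).
May has 31 days: +31 → Jun 1, 1752 (60 left).
Jun has 30 days: +30 → Jul 1, 1752 (30 left).
+30 → Jul 31, 1752.

July 31, 1752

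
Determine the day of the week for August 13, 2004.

January 1, 2004 is a Thursday.
Jan 1, 2004 → Feb 1, 2004: 31 days (January has 31).
Feb 1, 2004 → Mar 1, 2004: 29 days (February has 29).
Mar 1, 2004 → Apr 1, 2004: 31 days (March has 31).
Apr 1, 2004 → May 1, 2004: 30 days (April has 30).
May 1, 2004 → Jun 1, 2004: 31 days (May has 31).
Jun 1, 2004 → Jul 1, 2004: 30 days (June has 30).
Jul 1, 2004 → Aug 1, 2004: 31 days (July has 31).
Aug 1, 2004 → Aug 13, 2004: 12 days.
Total: 225 days.
225 mod 7 = 1, so Thursday + 1 = Friday.

Friday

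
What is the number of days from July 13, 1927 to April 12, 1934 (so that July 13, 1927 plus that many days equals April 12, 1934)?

2465

Jul 13, 1927 → Jul 13, 1928: 366 days (Feb 29, 1928 is in that span).
Jul 13, 1928 → Jul 13, 1929: 365 days.
Jul 13, 1929 → Jul 13, 1930: 365 days.
Jul 13, 1930 → Jul 13, 1931: 365 days.
Jul 13, 1931 → Jul 13, 1932: 366 days (Feb 29, 1932 is in that span).
Jul 13, 1932 → Jul 13, 1933: 365 days.
Jul 13, 1933 → Aug 13, 1933: 31 days (July has 31).
Aug 13, 1933 → Sep 13, 1933: 31 days (August has 31).
Sep 13, 1933 → Oct 13, 1933: 30 days (September has 30).
Oct 13, 1933 → Nov 13, 1933: 31 days (October has 31).
Nov 13, 1933 → Dec 13, 1933: 30 days (November has 30).
Dec 13, 1933 → Jan 13, 1934: 31 days (December has 31).
Jan 13, 1934 → Feb 13, 1934: 31 days (January has 31).
Feb 13, 1934 → Mar 13, 1934: 28 days (February has 28).
Mar 13, 1934 → Apr 12, 1934: 30 days.
Total: 2465 days.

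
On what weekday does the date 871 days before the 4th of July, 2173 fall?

Jul 4, 2173 is a Sunday.
871 mod 7 = 3, so 871 days before a Sunday is Sunday − 3 = Thursday.

Thursday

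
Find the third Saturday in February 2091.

February 1, 2091 is a Thursday.
The first Saturday is therefore February 3 (2 days later).
The third Saturday is 3 + 2×7 = February 17.

February 17, 2091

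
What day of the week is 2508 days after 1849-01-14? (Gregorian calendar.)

First find the weekday of Jan 14, 1849. Doomsday rule: the anchor day for the 1800s is Friday. For year 49: 49÷12 = 4 r 1, and 1÷4 = 0, so 4+1+0 = 5.
Friday + 5 ≡ Wednesday — that's 1849's doomsday.
In January the doomsday date is Jan 3 (1849 is not a leap year).
Jan 14 is 11 days after Jan 3; 11 mod 7 = 4, so Wednesday + 4 = Sunday.
2508 mod 7 = 2, so 2508 days after a Sunday is Sunday + 2 = Tuesday.

Tuesday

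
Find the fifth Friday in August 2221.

August 31, 2221

August 1, 2221 is a Wednesday.
The first Friday is therefore August 3 (2 days later).
The fifth Friday is 3 + 4×7 = August 31.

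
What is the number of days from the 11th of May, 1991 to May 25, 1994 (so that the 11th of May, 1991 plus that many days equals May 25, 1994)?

1110

May 11, 1991 → May 11, 1992: 366 days (Feb 29, 1992 is in that span).
May 11, 1992 → May 11, 1993: 365 days.
May 11, 1993 → Jun 11, 1993: 31 days (May has 31).
Jun 11, 1993 → Jul 11, 1993: 30 days (June has 30).
Jul 11, 1993 → Aug 11, 1993: 31 days (July has 31).
Aug 11, 1993 → Sep 11, 1993: 31 days (August has 31).
Sep 11, 1993 → Oct 11, 1993: 30 days (September has 30).
Oct 11, 1993 → Nov 11, 1993: 31 days (October has 31).
Nov 11, 1993 → Dec 11, 1993: 30 days (November has 30).
Dec 11, 1993 → Jan 11, 1994: 31 days (December has 31).
Jan 11, 1994 → Feb 11, 1994: 31 days (January has 31).
Feb 11, 1994 → Mar 11, 1994: 28 days (February has 28).
Mar 11, 1994 → Apr 11, 1994: 31 days (March has 31).
Apr 11, 1994 → May 11, 1994: 30 days (April has 30).
May 11, 1994 → May 25, 1994: 14 days.
Total: 1110 days.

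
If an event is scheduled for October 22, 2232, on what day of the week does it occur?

Monday

Doomsday rule: the anchor day for the 2200s is Friday. For year 32: 32÷12 = 2 r 8, and 8÷4 = 2, so 2+8+2 = 12.
Friday + 12 ≡ Wednesday — that's 2232's doomsday.
In October the doomsday date is Oct 10.
Oct 22 is 12 days after Oct 10; 12 mod 7 = 5, so Wednesday + 5 = Monday.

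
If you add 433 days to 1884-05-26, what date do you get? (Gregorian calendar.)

+365 (one year) → May 26, 1885 (68 left).
May has 31 days: +6 → Jun 1, 1885 (62 left).
Jun has 30 days: +30 → Jul 1, 1885 (32 left).
Jul has 31 days: +31 → Aug 1, 1885 (1 left).
+1 → Aug 2, 1885.

August 2, 1885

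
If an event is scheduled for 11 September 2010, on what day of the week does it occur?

Saturday

Doomsday rule: the anchor day for the 2000s is Tuesday. For year 10: 10÷12 = 0 r 10, and 10÷4 = 2, so 0+10+2 = 12.
Tuesday + 12 ≡ Sunday — that's 2010's doomsday.
In September the doomsday date is Sep 5.
Sep 11 is 6 days after Sep 5; 6 mod 7 = 6, so Sunday + 6 = Saturday.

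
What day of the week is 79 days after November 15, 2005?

Thursday

Nov 15, 2005 is a Tuesday.
79 mod 7 = 2, so 79 days after a Tuesday is Tuesday + 2 = Thursday.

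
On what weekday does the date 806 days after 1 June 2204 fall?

Saturday

First find the weekday of Jun 1, 2204. Doomsday rule: the anchor day for the 2200s is Friday. For year 04: 4÷12 = 0 r 4, and 4÷4 = 1, so 0+4+1 = 5.
Friday + 5 ≡ Wednesday — that's 2204's doomsday.
In June the doomsday date is Jun 6.
Jun 1 is 5 days before Jun 6; 5 mod 7 = 5, so Wednesday − 5 = Friday.
806 mod 7 = 1, so 806 days after a Friday is Friday + 1 = Saturday.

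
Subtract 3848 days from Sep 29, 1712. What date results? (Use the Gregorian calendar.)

−366 (one year; includes Feb 29, 1712) → Sep 29, 1711 (3482 left).
−365 (one year) → Sep 29, 1710 (3117 left).
−365 (one year) → Sep 29, 1709 (2752 left).
−365 (one year) → Sep 29, 1708 (2387 left).
−366 (one year; includes Feb 29, 1708) → Sep 29, 1707 (2021 left).
−365 (one year) → Sep 29, 1706 (1656 left).
−365 (one year) → Sep 29, 1705 (1291 left).
−365 (one year) → Sep 29, 1704 (926 left).
−366 (one year; includes Feb 29, 1704) → Sep 29, 1703 (560 left).
−365 (one year) → Sep 29, 1702 (195 left).
−29 → Aug 31, 1702 (end of Aug, 31 days; 166 left).
−31 → Jul 31, 1702 (end of Jul, 31 days; 135 left).
−31 → Jun 30, 1702 (end of Jun, 30 days; 104 left).
−30 → May 31, 1702 (end of May, 31 days; 74 left).
−31 → Apr 30, 1702 (end of Apr, 30 days; 43 left).
−30 → Mar 31, 1702 (end of Mar, 31 days; 13 left).
−13 → Mar 18, 1702.

March 18, 1702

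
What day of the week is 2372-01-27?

Doomsday rule: the anchor day for the 2300s is Wednesday. For year 72: 72÷12 = 6 r 0, and 0÷4 = 0, so 6+0+0 = 6.
Wednesday + 6 ≡ Tuesday — that's 2372's doomsday.
In January the doomsday date is Jan 4 (2372 is a leap year (divisible by 4)).
Jan 27 is 23 days after Jan 4; 23 mod 7 = 2, so Tuesday + 2 = Thursday.

Thursday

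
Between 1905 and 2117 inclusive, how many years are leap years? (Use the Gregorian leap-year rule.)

52

Multiples of 4 in [1905,2117]: 53.
Of those, multiples of 100: 2 (not leap unless ÷400).
Multiples of 400: 1.
Leap years = 53 − 2 + 1 = 52.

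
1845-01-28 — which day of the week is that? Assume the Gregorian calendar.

Doomsday rule: the anchor day for the 1800s is Friday. For year 45: 45÷12 = 3 r 9, and 9÷4 = 2, so 3+9+2 = 14.
Friday + 14 ≡ Friday — that's 1845's doomsday.
In January the doomsday date is Jan 3 (1845 is not a leap year).
Jan 28 is 25 days after Jan 3; 25 mod 7 = 4, so Friday + 4 = Tuesday.

Tuesday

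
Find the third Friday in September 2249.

September 21, 2249

September 1, 2249 is a Saturday.
The first Friday is therefore September 7 (6 days later).
The third Friday is 7 + 2×7 = September 21.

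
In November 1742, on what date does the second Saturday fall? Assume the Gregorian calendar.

November 1, 1742 is a Thursday.
The first Saturday is therefore November 3 (2 days later).
The second Saturday is 3 + 1×7 = November 10.

November 10, 1742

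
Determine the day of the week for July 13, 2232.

Friday

Doomsday rule: the anchor day for the 2200s is Friday. For year 32: 32÷12 = 2 r 8, and 8÷4 = 2, so 2+8+2 = 12.
Friday + 12 ≡ Wednesday — that's 2232's doomsday.
In July the doomsday date is Jul 11.
Jul 13 is 2 days after Jul 11; 2 mod 7 = 2, so Wednesday + 2 = Friday.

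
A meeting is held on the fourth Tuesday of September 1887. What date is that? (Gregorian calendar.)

September 1, 1887 is a Thursday.
The first Tuesday is therefore September 6 (5 days later).
The fourth Tuesday is 6 + 3×7 = September 27.

September 27, 1887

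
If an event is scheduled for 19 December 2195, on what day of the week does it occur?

January 1, 2195 is a Thursday.
Jan 1, 2195 → Feb 1, 2195: 31 days (January has 31).
Feb 1, 2195 → Mar 1, 2195: 28 days (February has 28).
Mar 1, 2195 → Apr 1, 2195: 31 days (March has 31).
Apr 1, 2195 → May 1, 2195: 30 days (April has 30).
May 1, 2195 → Jun 1, 2195: 31 days (May has 31).
Jun 1, 2195 → Jul 1, 2195: 30 days (June has 30).
Jul 1, 2195 → Aug 1, 2195: 31 days (July has 31).
Aug 1, 2195 → Sep 1, 2195: 31 days (August has 31).
Sep 1, 2195 → Oct 1, 2195: 30 days (September has 30).
Oct 1, 2195 → Nov 1, 2195: 31 days (October has 31).
Nov 1, 2195 → Dec 1, 2195: 30 days (November has 30).
Dec 1, 2195 → Dec 19, 2195: 18 days.
Total: 352 days.
352 mod 7 = 2, so Thursday + 2 = Saturday.

Saturday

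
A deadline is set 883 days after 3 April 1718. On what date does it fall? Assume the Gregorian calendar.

+365 (one year) → Apr 3, 1719 (518 left).
+366 (one year; includes Feb 29, 1720) → Apr 3, 1720 (152 left).
Apr has 30 days: +28 → May 1, 1720 (124 left).
May has 31 days: +31 → Jun 1, 1720 (93 left).
Jun has 30 days: +30 → Jul 1, 1720 (63 left).
Jul has 31 days: +31 → Aug 1, 1720 (32 left).
Aug has 31 days: +31 → Sep 1, 1720 (1 left).
+1 → Sep 2, 1720.

September 2, 1720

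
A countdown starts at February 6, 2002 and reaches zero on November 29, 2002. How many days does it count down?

Feb 6, 2002 → Mar 6, 2002: 28 days (February has 28).
Mar 6, 2002 → Apr 6, 2002: 31 days (March has 31).
Apr 6, 2002 → May 6, 2002: 30 days (April has 30).
May 6, 2002 → Jun 6, 2002: 31 days (May has 31).
Jun 6, 2002 → Jul 6, 2002: 30 days (June has 30).
Jul 6, 2002 → Aug 6, 2002: 31 days (July has 31).
Aug 6, 2002 → Sep 6, 2002: 31 days (August has 31).
Sep 6, 2002 → Oct 6, 2002: 30 days (September has 30).
Oct 6, 2002 → Nov 6, 2002: 31 days (October has 31).
Nov 6, 2002 → Nov 29, 2002: 23 days.
Total: 296 days.

296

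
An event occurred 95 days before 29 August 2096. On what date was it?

−29 → Jul 31, 2096 (end of Jul, 31 days; 66 left).
−31 → Jun 30, 2096 (end of Jun, 30 days; 35 left).
−30 → May 31, 2096 (end of May, 31 days; 5 left).
−5 → May 26, 2096.

May 26, 2096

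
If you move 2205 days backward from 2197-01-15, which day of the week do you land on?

Sunday

Jan 15, 2197 is a Sunday.
2205 mod 7 = 0, so 2205 days before a Sunday is Sunday − 0 = Sunday.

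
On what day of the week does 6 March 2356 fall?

Tuesday

Doomsday rule: the anchor day for the 2300s is Wednesday. For year 56: 56÷12 = 4 r 8, and 8÷4 = 2, so 4+8+2 = 14.
Wednesday + 14 ≡ Wednesday — that's 2356's doomsday.
In March the doomsday date is Mar 14.
Mar 6 is 8 days before Mar 14; 8 mod 7 = 1, so Wednesday − 1 = Tuesday.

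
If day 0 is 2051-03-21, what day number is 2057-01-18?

Mar 21, 2051 → Mar 21, 2052: 366 days (Feb 29, 2052 is in that span).
Mar 21, 2052 → Mar 21, 2053: 365 days.
Mar 21, 2053 → Mar 21, 2054: 365 days.
Mar 21, 2054 → Mar 21, 2055: 365 days.
Mar 21, 2055 → Mar 21, 2056: 366 days (Feb 29, 2056 is in that span).
Mar 21, 2056 → Apr 21, 2056: 31 days (March has 31).
Apr 21, 2056 → May 21, 2056: 30 days (April has 30).
May 21, 2056 → Jun 21, 2056: 31 days (May has 31).
Jun 21, 2056 → Jul 21, 2056: 30 days (June has 30).
Jul 21, 2056 → Aug 21, 2056: 31 days (July has 31).
Aug 21, 2056 → Sep 21, 2056: 31 days (August has 31).
Sep 21, 2056 → Oct 21, 2056: 30 days (September has 30).
Oct 21, 2056 → Nov 21, 2056: 31 days (October has 31).
Nov 21, 2056 → Dec 21, 2056: 30 days (November has 30).
Dec 21, 2056 → Jan 18, 2057: 28 days.
Total: 2130 days.

2130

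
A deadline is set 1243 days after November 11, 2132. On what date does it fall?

April 7, 2136

+365 (one year) → Nov 11, 2133 (878 left).
+365 (one year) → Nov 11, 2134 (513 left).
+365 (one year) → Nov 11, 2135 (148 left).
Nov has 30 days: +20 → Dec 1, 2135 (128 left).
Dec has 31 days: +31 → Jan 1, 2136 (97 left).
Jan has 31 days: +31 → Feb 1, 2136 (66 left).
Feb has 29 days: +29 → Mar 1, 2136 (37 left).
Mar has 31 days: +31 → Apr 1, 2136 (6 left).
+6 → Apr 7, 2136.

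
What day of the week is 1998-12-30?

Wednesday

Doomsday rule: the anchor day for the 1900s is Wednesday. For year 98: 98÷12 = 8 r 2, and 2÷4 = 0, so 8+2+0 = 10.
Wednesday + 10 ≡ Saturday — that's 1998's doomsday.
In December the doomsday date is Dec 12.
Dec 30 is 18 days after Dec 12; 18 mod 7 = 4, so Saturday + 4 = Wednesday.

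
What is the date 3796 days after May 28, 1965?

+365 (one year) → May 28, 1966 (3431 left).
+365 (one year) → May 28, 1967 (3066 left).
+366 (one year; includes Feb 29, 1968) → May 28, 1968 (2700 left).
+365 (one year) → May 28, 1969 (2335 left).
+365 (one year) → May 28, 1970 (1970 left).
+365 (one year) → May 28, 1971 (1605 left).
+366 (one year; includes Feb 29, 1972) → May 28, 1972 (1239 left).
+365 (one year) → May 28, 1973 (874 left).
+365 (one year) → May 28, 1974 (509 left).
+365 (one year) → May 28, 1975 (144 left).
May has 31 days: +4 → Jun 1, 1975 (140 left).
Jun has 30 days: +30 → Jul 1, 1975 (110 left).
Jul has 31 days: +31 → Aug 1, 1975 (79 left).
Aug has 31 days: +31 → Sep 1, 1975 (48 left).
Sep has 30 days: +30 → Oct 1, 1975 (18 left).
+18 → Oct 19, 1975.

October 19, 1975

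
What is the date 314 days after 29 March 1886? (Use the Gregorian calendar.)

February 6, 1887

Mar has 31 days: +3 → Apr 1, 1886 (311 left).
Apr has 30 days: +30 → May 1, 1886 (281 left).
May has 31 days: +31 → Jun 1, 1886 (250 left).
Jun has 30 days: +30 → Jul 1, 1886 (220 left).
Jul has 31 days: +31 → Aug 1, 1886 (189 left).
Aug has 31 days: +31 → Sep 1, 1886 (158 left).
Sep has 30 days: +30 → Oct 1, 1886 (128 left).
Oct has 31 days: +31 → Nov 1, 1886 (97 left).
Nov has 30 days: +30 → Dec 1, 1886 (67 left).
Dec has 31 days: +31 → Jan 1, 1887 (36 left).
Jan has 31 days: +31 → Feb 1, 1887 (5 left).
+5 → Feb 6, 1887.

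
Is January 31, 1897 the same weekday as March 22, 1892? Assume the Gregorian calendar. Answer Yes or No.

No

From Mar 22, 1892 to Jan 31, 1897 is 1776 days.
1776 mod 7 = 5, so they are different weekdays.
(Mar 22, 1892 is a Tuesday; Jan 31, 1897 is a Sunday.)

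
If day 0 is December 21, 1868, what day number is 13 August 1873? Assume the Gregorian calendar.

1696

Dec 21, 1868 → Dec 21, 1869: 365 days.
Dec 21, 1869 → Dec 21, 1870: 365 days.
Dec 21, 1870 → Dec 21, 1871: 365 days.
Dec 21, 1871 → Dec 21, 1872: 366 days (Feb 29, 1872 is in that span).
Dec 21, 1872 → Jan 21, 1873: 31 days (December has 31).
Jan 21, 1873 → Feb 21, 1873: 31 days (January has 31).
Feb 21, 1873 → Mar 21, 1873: 28 days (February has 28).
Mar 21, 1873 → Apr 21, 1873: 31 days (March has 31).
Apr 21, 1873 → May 21, 1873: 30 days (April has 30).
May 21, 1873 → Jun 21, 1873: 31 days (May has 31).
Jun 21, 1873 → Jul 21, 1873: 30 days (June has 30).
Jul 21, 1873 → Aug 13, 1873: 23 days.
Total: 1696 days.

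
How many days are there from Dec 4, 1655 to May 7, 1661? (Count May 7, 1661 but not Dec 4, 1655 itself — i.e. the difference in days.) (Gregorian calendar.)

Dec 4, 1655 → Dec 4, 1656: 366 days (Feb 29, 1656 is in that span).
Dec 4, 1656 → Dec 4, 1657: 365 days.
Dec 4, 1657 → Dec 4, 1658: 365 days.
Dec 4, 1658 → Dec 4, 1659: 365 days.
Dec 4, 1659 → Dec 4, 1660: 366 days (Feb 29, 1660 is in that span).
Dec 4, 1660 → Jan 4, 1661: 31 days (December has 31).
Jan 4, 1661 → Feb 4, 1661: 31 days (January has 31).
Feb 4, 1661 → Mar 4, 1661: 28 days (February has 28).
Mar 4, 1661 → Apr 4, 1661: 31 days (March has 31).
Apr 4, 1661 → May 4, 1661: 30 days (April has 30).
May 4, 1661 → May 7, 1661: 3 days.
Total: 1981 days.

1981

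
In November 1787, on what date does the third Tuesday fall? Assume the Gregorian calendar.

November 1, 1787 is a Thursday.
The first Tuesday is therefore November 6 (5 days later).
The third Tuesday is 6 + 2×7 = November 20.

November 20, 1787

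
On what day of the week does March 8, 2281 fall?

Tuesday

Doomsday rule: the anchor day for the 2200s is Friday. For year 81: 81÷12 = 6 r 9, and 9÷4 = 2, so 6+9+2 = 17.
Friday + 17 ≡ Monday — that's 2281's doomsday.
In March the doomsday date is Mar 14.
Mar 8 is 6 days before Mar 14; 6 mod 7 = 6, so Monday − 6 = Tuesday.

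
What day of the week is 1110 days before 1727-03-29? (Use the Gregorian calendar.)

Tuesday

First find the weekday of Mar 29, 1727. Doomsday rule: the anchor day for the 1700s is Sunday. For year 27: 27÷12 = 2 r 3, and 3÷4 = 0, so 2+3+0 = 5.
Sunday + 5 ≡ Friday — that's 1727's doomsday.
In March the doomsday date is Mar 14.
Mar 29 is 15 days after Mar 14; 15 mod 7 = 1, so Friday + 1 = Saturday.
1110 mod 7 = 4, so 1110 days before a Saturday is Saturday − 4 = Tuesday.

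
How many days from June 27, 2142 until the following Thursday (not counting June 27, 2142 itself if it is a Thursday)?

1

Jun 27, 2142 is a Wednesday.
From Wednesday to the next Thursday is 1 day.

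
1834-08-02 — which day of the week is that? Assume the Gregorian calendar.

Doomsday rule: the anchor day for the 1800s is Friday. For year 34: 34÷12 = 2 r 10, and 10÷4 = 2, so 2+10+2 = 14.
Friday + 14 ≡ Friday — that's 1834's doomsday.
In August the doomsday date is Aug 8.
Aug 2 is 6 days before Aug 8; 6 mod 7 = 6, so Friday − 6 = Saturday.

Saturday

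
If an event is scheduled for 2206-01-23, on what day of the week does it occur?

Thursday

January 1, 2206 is a Wednesday.
Jan 1, 2206 → Jan 23, 2206: 22 days.
Total: 22 days.
22 mod 7 = 1, so Wednesday + 1 = Thursday.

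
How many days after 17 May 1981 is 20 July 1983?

794

May 17, 1981 → May 17, 1982: 365 days.
May 17, 1982 → May 17, 1983: 365 days.
May 17, 1983 → Jun 17, 1983: 31 days (May has 31).
Jun 17, 1983 → Jul 17, 1983: 30 days (June has 30).
Jul 17, 1983 → Jul 20, 1983: 3 days.
Total: 794 days.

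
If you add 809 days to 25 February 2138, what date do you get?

May 14, 2140

+365 (one year) → Feb 25, 2139 (444 left).
+365 (one year) → Feb 25, 2140 (79 left).
Feb has 29 days: +5 → Mar 1, 2140 (74 left).
Mar has 31 days: +31 → Apr 1, 2140 (43 left).
Apr has 30 days: +30 → May 1, 2140 (13 left).
+13 → May 14, 2140.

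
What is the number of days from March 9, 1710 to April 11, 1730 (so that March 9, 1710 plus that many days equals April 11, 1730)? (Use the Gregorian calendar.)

Mar 9, 1710 → Mar 9, 1711: 365 days.
Mar 9, 1711 → Mar 9, 1712: 366 days (Feb 29, 1712 is in that span).
Mar 9, 1712 → Mar 9, 1713: 365 days.
Mar 9, 1713 → Mar 9, 1714: 365 days.
Mar 9, 1714 → Mar 9, 1715: 365 days.
Mar 9, 1715 → Mar 9, 1716: 366 days (Feb 29, 1716 is in that span).
Mar 9, 1716 → Mar 9, 1717: 365 days.
Mar 9, 1717 → Mar 9, 1718: 365 days.
Mar 9, 1718 → Mar 9, 1719: 365 days.
Mar 9, 1719 → Mar 9, 1720: 366 days (Feb 29, 1720 is in that span).
Mar 9, 1720 → Mar 9, 1721: 365 days.
Mar 9, 1721 → Mar 9, 1722: 365 days.
Mar 9, 1722 → Mar 9, 1723: 365 days.
Mar 9, 1723 → Mar 9, 1724: 366 days (Feb 29, 1724 is in that span).
Mar 9, 1724 → Mar 9, 1725: 365 days.
Mar 9, 1725 → Mar 9, 1726: 365 days.
Mar 9, 1726 → Mar 9, 1727: 365 days.
Mar 9, 1727 → Mar 9, 1728: 366 days (Feb 29, 1728 is in that span).
Mar 9, 1728 → Mar 9, 1729: 365 days.
Mar 9, 1729 → Apr 9, 1729: 31 days (March has 31).
Apr 9, 1729 → May 9, 1729: 30 days (April has 30).
May 9, 1729 → Jun 9, 1729: 31 days (May has 31).
Jun 9, 1729 → Jul 9, 1729: 30 days (June has 30).
Jul 9, 1729 → Aug 9, 1729: 31 days (July has 31).
Aug 9, 1729 → Sep 9, 1729: 31 days (August has 31).
Sep 9, 1729 → Oct 9, 1729: 30 days (September has 30).
Oct 9, 1729 → Nov 9, 1729: 31 days (October has 31).
Nov 9, 1729 → Dec 9, 1729: 30 days (November has 30).
Dec 9, 1729 → Jan 9, 1730: 31 days (December has 31).
Jan 9, 1730 → Feb 9, 1730: 31 days (January has 31).
Feb 9, 1730 → Mar 9, 1730: 28 days (February has 28).
Mar 9, 1730 → Apr 9, 1730: 31 days (March has 31).
Apr 9, 1730 → Apr 11, 1730: 2 days.
Total: 7338 days.

7338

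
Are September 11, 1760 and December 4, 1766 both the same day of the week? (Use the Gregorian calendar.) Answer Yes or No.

Yes

From Sep 11, 1760 to Dec 4, 1766 is 2275 days.
2275 mod 7 = 0, so they are the same weekday.
(Sep 11, 1760 is a Thursday; Dec 4, 1766 is a Thursday.)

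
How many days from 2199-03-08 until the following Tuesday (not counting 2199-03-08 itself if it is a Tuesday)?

Mar 8, 2199 is a Friday.
From Friday to the next Tuesday is 4 days.

4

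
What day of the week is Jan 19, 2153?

January 1, 2153 is a Monday.
Jan 1, 2153 → Jan 19, 2153: 18 days.
Total: 18 days.
18 mod 7 = 4, so Monday + 4 = Friday.

Friday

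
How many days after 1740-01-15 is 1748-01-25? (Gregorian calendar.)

Jan 15, 1740 → Jan 15, 1741: 366 days (Feb 29, 1740 is in that span).
Jan 15, 1741 → Jan 15, 1742: 365 days.
Jan 15, 1742 → Jan 15, 1743: 365 days.
Jan 15, 1743 → Jan 15, 1744: 365 days.
Jan 15, 1744 → Jan 15, 1745: 366 days (Feb 29, 1744 is in that span).
Jan 15, 1745 → Jan 15, 1746: 365 days.
Jan 15, 1746 → Jan 15, 1747: 365 days.
Jan 15, 1747 → Feb 15, 1747: 31 days (January has 31).
Feb 15, 1747 → Mar 15, 1747: 28 days (February has 28).
Mar 15, 1747 → Apr 15, 1747: 31 days (March has 31).
Apr 15, 1747 → May 15, 1747: 30 days (April has 30).
May 15, 1747 → Jun 15, 1747: 31 days (May has 31).
Jun 15, 1747 → Jul 15, 1747: 30 days (June has 30).
Jul 15, 1747 → Aug 15, 1747: 31 days (July has 31).
Aug 15, 1747 → Sep 15, 1747: 31 days (August has 31).
Sep 15, 1747 → Oct 15, 1747: 30 days (September has 30).
Oct 15, 1747 → Nov 15, 1747: 31 days (October has 31).
Nov 15, 1747 → Dec 15, 1747: 30 days (November has 30).
Dec 15, 1747 → Jan 15, 1748: 31 days (December has 31).
Jan 15, 1748 → Jan 25, 1748: 10 days.
Total: 2932 days.

2932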